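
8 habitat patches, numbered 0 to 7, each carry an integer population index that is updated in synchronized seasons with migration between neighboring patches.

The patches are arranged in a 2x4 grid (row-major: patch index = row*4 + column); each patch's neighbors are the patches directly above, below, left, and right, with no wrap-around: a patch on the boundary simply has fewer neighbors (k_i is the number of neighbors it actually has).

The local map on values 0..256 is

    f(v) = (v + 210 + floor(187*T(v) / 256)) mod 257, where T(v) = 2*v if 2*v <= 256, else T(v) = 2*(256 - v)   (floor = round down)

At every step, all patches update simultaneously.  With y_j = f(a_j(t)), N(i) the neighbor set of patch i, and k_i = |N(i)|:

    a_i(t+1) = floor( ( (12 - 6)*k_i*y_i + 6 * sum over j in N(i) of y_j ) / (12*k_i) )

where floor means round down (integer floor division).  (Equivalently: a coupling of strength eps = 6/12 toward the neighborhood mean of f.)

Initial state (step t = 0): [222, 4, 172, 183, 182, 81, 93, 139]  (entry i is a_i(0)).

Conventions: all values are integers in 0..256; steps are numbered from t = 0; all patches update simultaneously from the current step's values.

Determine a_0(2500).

Simulating step by step:
t=0: [222, 4, 172, 183, 182, 81, 93, 139]
t=1: [227, 213, 230, 184, 215, 183, 157, 108]
t=2: [224, 228, 230, 230, 229, 239, 240, 233]
t=3: [222, 220, 219, 219, 220, 217, 217, 218]
t=4: [224, 225, 225, 226, 225, 225, 226, 226]
t=5: [223, 223, 222, 222, 223, 222, 222, 222]
t=6: [224, 224, 224, 224, 224, 224, 224, 224]
t=7: [223, 223, 223, 223, 223, 223, 223, 223]
t=8: [224, 224, 224, 224, 224, 224, 224, 224]

Answer: a_0(2500) = 224
Key observation: The state at step 6, [224, 224, 224, 224, 224, 224, 224, 224], reappears at step 8: the system is in a cycle of period 2 from step 6 on.  Therefore the state at step 2500 equals the state at step 6 + ((2500 - 6) mod 2) = 6, which is [224, 224, 224, 224, 224, 224, 224, 224].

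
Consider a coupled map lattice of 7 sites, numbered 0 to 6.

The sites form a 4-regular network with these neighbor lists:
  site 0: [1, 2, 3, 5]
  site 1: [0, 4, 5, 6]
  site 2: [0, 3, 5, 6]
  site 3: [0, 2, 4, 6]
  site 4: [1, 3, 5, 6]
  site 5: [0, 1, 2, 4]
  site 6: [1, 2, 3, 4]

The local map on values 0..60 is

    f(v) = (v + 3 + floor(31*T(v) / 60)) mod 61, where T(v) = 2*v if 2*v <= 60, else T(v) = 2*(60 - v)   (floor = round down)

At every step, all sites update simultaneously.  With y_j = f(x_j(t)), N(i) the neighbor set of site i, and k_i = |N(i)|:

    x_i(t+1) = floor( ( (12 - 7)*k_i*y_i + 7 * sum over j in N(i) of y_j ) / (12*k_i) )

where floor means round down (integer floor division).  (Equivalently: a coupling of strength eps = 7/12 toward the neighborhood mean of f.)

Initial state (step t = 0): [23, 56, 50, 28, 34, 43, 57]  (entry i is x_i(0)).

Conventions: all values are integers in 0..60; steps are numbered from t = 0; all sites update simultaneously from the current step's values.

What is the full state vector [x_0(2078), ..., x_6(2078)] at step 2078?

Answer: [17, 17, 17, 17, 17, 17, 17]
Key observation: The state at step 4, [2, 2, 2, 2, 2, 2, 2], reappears at step 8: the system is in a cycle of period 4 from step 4 on.  Therefore the state at step 2078 equals the state at step 4 + ((2078 - 4) mod 4) = 6, which is [17, 17, 17, 17, 17, 17, 17].

Derivation:
t=0: [23, 56, 50, 28, 34, 43, 57]
t=1: [29, 8, 17, 32, 10, 8, 10]
t=2: [11, 17, 21, 12, 18, 19, 21]
t=3: [32, 37, 38, 33, 38, 38, 40]
t=4: [2, 2, 2, 2, 2, 2, 2]
t=5: [7, 7, 7, 7, 7, 7, 7]
t=6: [17, 17, 17, 17, 17, 17, 17]
t=7: [37, 37, 37, 37, 37, 37, 37]
t=8: [2, 2, 2, 2, 2, 2, 2]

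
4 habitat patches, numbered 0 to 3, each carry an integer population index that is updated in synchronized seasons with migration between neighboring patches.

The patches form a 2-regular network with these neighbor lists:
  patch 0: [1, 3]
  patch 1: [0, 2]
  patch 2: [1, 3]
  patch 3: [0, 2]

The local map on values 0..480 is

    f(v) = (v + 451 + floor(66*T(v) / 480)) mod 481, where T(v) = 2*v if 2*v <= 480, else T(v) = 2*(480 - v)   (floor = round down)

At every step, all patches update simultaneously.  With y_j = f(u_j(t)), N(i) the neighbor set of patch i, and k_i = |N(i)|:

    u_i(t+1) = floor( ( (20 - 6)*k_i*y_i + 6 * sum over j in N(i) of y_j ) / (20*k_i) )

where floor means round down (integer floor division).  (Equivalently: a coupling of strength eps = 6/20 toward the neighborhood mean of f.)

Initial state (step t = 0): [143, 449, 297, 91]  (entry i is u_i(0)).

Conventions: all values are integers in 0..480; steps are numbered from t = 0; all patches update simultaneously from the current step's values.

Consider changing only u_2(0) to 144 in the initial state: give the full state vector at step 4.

Answer: [263, 302, 263, 209]
Key observation: This trace re-runs the system from the modified initial state.

Derivation:
t=0: [143, 449, 144, 91]
t=1: [183, 344, 184, 105]
t=2: [210, 306, 210, 133]
t=3: [235, 297, 235, 168]
t=4: [263, 302, 263, 209]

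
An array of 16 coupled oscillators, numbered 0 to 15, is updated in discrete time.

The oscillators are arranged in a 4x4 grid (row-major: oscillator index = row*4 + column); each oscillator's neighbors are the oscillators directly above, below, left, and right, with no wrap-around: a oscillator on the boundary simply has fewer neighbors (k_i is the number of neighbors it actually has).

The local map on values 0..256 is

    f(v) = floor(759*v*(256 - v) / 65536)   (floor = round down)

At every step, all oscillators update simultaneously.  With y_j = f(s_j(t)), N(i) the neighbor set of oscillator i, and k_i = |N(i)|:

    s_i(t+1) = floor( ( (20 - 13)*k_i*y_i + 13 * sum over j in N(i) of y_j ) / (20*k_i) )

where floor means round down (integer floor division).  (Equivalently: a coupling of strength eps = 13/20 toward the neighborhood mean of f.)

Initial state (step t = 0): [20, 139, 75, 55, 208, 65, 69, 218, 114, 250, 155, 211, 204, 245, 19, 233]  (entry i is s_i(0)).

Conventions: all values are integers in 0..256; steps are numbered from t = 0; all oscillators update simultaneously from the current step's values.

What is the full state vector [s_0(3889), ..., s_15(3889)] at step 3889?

Answer: [166, 166, 166, 166, 166, 166, 166, 166, 166, 166, 166, 166, 166, 166, 166, 166]
Key observation: The state at step 16, [173, 173, 173, 173, 173, 173, 173, 173, 173, 173, 173, 173, 173, 173, 173, 173], reappears at step 18: the system is in a cycle of period 2 from step 16 on.  Therefore the state at step 3889 equals the state at step 16 + ((3889 - 16) mod 2) = 17, which is [166, 166, 166, 166, 166, 166, 166, 166, 166, 166, 166, 166, 166, 166, 166, 166].

Derivation:
t=0: [20, 139, 75, 55, 208, 65, 69, 218, 114, 250, 155, 211, 204, 245, 19, 233]
t=1: [117, 142, 155, 126, 123, 126, 145, 116, 120, 94, 116, 111, 113, 52, 77, 74]
t=2: [188, 186, 185, 186, 188, 186, 186, 187, 185, 173, 180, 180, 166, 155, 156, 166]
t=3: [148, 150, 150, 150, 149, 152, 151, 151, 158, 162, 161, 159, 168, 175, 173, 170]
t=4: [184, 184, 183, 183, 182, 182, 182, 182, 177, 175, 176, 176, 171, 168, 168, 170]
t=5: [153, 153, 154, 154, 155, 156, 156, 156, 161, 163, 163, 162, 166, 168, 168, 167]
t=6: [181, 181, 181, 180, 180, 179, 179, 179, 176, 175, 175, 175, 173, 172, 172, 172]
t=7: [157, 157, 157, 158, 159, 159, 159, 159, 162, 163, 163, 163, 165, 166, 166, 166]
t=8: [179, 179, 179, 179, 178, 177, 177, 177, 175, 175, 175, 175, 173, 173, 173, 173]
t=9: [159, 159, 159, 159, 160, 161, 161, 161, 163, 163, 163, 163, 165, 165, 165, 165]
t=10: [177, 177, 177, 177, 176, 176, 176, 176, 175, 175, 175, 175, 173, 173, 173, 173]
t=11: [161, 161, 161, 161, 162, 162, 162, 162, 164, 164, 164, 164, 165, 165, 165, 165]
t=12: [176, 176, 176, 176, 175, 175, 175, 175, 174, 174, 174, 174, 173, 173, 173, 173]
t=13: [163, 163, 163, 163, 164, 164, 164, 164, 165, 165, 165, 165, 165, 165, 165, 165]
t=14: [174, 174, 174, 174, 174, 174, 174, 174, 173, 173, 173, 173, 173, 173, 173, 173]
t=15: [165, 165, 165, 165, 165, 165, 165, 165, 165, 165, 165, 165, 166, 166, 166, 166]
t=16: [173, 173, 173, 173, 173, 173, 173, 173, 173, 173, 173, 173, 173, 173, 173, 173]
t=17: [166, 166, 166, 166, 166, 166, 166, 166, 166, 166, 166, 166, 166, 166, 166, 166]
t=18: [173, 173, 173, 173, 173, 173, 173, 173, 173, 173, 173, 173, 173, 173, 173, 173]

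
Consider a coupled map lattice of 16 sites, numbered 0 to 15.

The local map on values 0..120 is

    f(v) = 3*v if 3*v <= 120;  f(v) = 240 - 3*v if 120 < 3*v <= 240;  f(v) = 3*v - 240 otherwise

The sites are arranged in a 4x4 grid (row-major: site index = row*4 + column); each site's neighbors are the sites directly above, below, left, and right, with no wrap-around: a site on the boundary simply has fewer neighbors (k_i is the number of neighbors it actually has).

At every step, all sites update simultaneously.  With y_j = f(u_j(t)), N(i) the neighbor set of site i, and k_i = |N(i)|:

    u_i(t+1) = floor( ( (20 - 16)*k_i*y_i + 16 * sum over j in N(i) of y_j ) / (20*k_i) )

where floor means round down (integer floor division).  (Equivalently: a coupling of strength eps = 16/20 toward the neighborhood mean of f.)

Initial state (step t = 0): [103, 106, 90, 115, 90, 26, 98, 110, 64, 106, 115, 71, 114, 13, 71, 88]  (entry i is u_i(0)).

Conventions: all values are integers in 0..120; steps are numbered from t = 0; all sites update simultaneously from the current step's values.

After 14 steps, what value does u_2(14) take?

Simulating step by step:
t=0: [103, 106, 90, 115, 90, 26, 98, 110, 64, 106, 115, 71, 114, 13, 71, 88]
t=1: [57, 62, 69, 69, 58, 63, 71, 67, 65, 69, 58, 63, 55, 63, 50, 26]
t=2: [61, 51, 37, 35, 57, 46, 43, 37, 55, 49, 53, 59, 53, 63, 70, 72]
t=3: [73, 89, 103, 109, 76, 92, 103, 96, 79, 80, 75, 70, 66, 64, 47, 42]
t=4: [19, 39, 62, 64, 18, 28, 47, 59, 15, 20, 42, 53, 28, 47, 67, 74]
t=5: [79, 75, 81, 56, 60, 82, 82, 73, 61, 80, 78, 68, 74, 68, 69, 51]
t=6: [30, 6, 25, 24, 29, 17, 8, 34, 32, 21, 16, 37, 40, 20, 41, 45]
t=7: [60, 61, 45, 85, 80, 48, 60, 75, 91, 63, 72, 90, 86, 92, 80, 112]
t=8: [34, 81, 56, 51, 50, 52, 60, 31, 25, 48, 33, 42, 31, 25, 41, 31]
t=9: [57, 69, 54, 83, 87, 66, 81, 88, 89, 85, 97, 98, 78, 96, 94, 111]
t=10: [35, 57, 27, 42, 41, 22, 39, 22, 16, 36, 33, 55, 31, 26, 59, 57]
t=11: [95, 81, 96, 81, 81, 95, 85, 94, 94, 79, 92, 77, 69, 86, 78, 69]
t=12: [11, 37, 15, 36, 35, 13, 37, 15, 18, 28, 13, 31, 30, 14, 24, 12]
t=13: [93, 53, 97, 57, 54, 90, 55, 92, 85, 51, 79, 50, 56, 74, 45, 73]
t=14: [71, 48, 70, 48, 38, 70, 39, 69, 66, 30, 72, 34, 27, 74, 32, 82]

Answer: u_2(14) = 70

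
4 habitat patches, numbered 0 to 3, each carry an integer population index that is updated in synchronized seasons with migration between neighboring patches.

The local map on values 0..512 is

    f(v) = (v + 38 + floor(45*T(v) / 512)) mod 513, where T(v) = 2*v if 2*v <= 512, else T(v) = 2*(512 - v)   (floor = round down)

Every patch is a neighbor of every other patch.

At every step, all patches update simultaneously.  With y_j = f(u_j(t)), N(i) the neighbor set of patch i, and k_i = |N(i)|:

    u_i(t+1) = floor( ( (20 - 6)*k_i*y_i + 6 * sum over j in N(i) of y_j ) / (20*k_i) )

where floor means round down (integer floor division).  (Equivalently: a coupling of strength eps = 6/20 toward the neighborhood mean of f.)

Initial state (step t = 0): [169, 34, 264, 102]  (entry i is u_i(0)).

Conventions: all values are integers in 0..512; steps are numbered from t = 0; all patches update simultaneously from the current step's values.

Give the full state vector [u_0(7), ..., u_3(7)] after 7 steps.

Answer: [221, 402, 222, 404]

Derivation:
t=0: [169, 34, 264, 102]
t=1: [223, 127, 288, 175]
t=2: [289, 221, 328, 255]
t=3: [359, 318, 378, 342]
t=4: [419, 400, 429, 411]
t=5: [471, 461, 476, 467]
t=6: [104, 407, 107, 410]
t=7: [221, 402, 222, 404]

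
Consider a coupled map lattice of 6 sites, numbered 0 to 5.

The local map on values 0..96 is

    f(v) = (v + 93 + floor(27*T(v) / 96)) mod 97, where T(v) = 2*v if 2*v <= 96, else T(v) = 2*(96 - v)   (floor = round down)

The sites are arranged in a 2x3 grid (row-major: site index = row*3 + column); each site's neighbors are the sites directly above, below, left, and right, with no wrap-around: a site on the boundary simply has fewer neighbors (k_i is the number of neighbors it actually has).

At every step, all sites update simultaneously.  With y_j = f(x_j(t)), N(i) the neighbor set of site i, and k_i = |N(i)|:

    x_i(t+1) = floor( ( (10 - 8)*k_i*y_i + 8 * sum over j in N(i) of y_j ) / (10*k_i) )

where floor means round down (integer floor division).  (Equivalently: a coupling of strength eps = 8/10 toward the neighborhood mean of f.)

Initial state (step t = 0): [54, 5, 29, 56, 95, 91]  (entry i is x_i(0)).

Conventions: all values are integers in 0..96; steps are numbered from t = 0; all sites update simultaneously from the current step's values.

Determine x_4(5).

Simulating step by step:
t=0: [54, 5, 29, 56, 95, 91]
t=1: [45, 55, 45, 80, 62, 70]
t=2: [76, 70, 74, 74, 79, 73]
t=3: [81, 82, 80, 83, 81, 82]
t=4: [85, 85, 85, 85, 85, 85]
t=5: [87, 87, 87, 87, 87, 87]

Answer: x_4(5) = 87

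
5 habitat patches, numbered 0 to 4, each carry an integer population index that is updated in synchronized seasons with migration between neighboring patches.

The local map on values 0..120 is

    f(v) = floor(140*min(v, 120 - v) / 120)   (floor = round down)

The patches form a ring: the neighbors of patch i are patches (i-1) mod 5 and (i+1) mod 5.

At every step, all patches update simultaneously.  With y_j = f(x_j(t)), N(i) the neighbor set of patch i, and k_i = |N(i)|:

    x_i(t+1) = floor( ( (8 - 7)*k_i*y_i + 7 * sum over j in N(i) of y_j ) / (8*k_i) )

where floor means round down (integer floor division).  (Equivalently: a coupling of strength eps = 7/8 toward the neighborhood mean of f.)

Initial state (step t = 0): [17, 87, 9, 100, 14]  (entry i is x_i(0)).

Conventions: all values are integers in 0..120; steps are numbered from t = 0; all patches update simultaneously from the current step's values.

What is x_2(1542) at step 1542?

Answer: x_2(1542) = 68
Key observation: The state at step 9, [58, 58, 58, 58, 58], reappears at step 15: the system is in a cycle of period 6 from step 9 on.  Therefore the state at step 1542 equals the state at step 9 + ((1542 - 9) mod 6) = 12, which is [68, 68, 68, 68, 68].

Derivation:
t=0: [17, 87, 9, 100, 14]
t=1: [26, 17, 27, 14, 20]
t=2: [22, 29, 19, 25, 23]
t=3: [28, 24, 29, 24, 26]
t=4: [29, 31, 28, 31, 30]
t=5: [35, 32, 35, 33, 34]
t=6: [38, 39, 37, 39, 39]
t=7: [44, 43, 44, 44, 44]
t=8: [50, 50, 50, 51, 51]
t=9: [58, 58, 58, 58, 58]
t=10: [67, 67, 67, 67, 67]
t=11: [61, 61, 61, 61, 61]
t=12: [68, 68, 68, 68, 68]
t=13: [60, 60, 60, 60, 60]
t=14: [70, 70, 70, 70, 70]
t=15: [58, 58, 58, 58, 58]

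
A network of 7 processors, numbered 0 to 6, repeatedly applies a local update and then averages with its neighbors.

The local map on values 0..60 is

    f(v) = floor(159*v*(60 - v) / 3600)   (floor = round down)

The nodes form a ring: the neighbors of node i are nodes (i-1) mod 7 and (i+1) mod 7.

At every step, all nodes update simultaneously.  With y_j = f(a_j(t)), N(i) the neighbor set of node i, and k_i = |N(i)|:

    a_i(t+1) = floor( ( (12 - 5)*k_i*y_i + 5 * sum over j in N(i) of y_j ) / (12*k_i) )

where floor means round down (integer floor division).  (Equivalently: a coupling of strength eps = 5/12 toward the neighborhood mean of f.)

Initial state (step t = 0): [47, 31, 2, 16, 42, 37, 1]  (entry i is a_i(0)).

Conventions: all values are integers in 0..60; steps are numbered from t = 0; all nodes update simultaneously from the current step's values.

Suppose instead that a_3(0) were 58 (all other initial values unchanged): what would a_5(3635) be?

Answer: a_5(3635) = 38
Key observation: The state at step 3, [38, 38, 38, 38, 38, 38, 38], reappears at step 5: the system is in a cycle of period 2 from step 3 on.  Therefore the state at step 3635 equals the state at step 3 + ((3635 - 3) mod 2) = 3, which is [38, 38, 38, 38, 38, 38, 38].

Derivation:
t=0: [47, 31, 2, 58, 42, 37, 1]
t=1: [23, 29, 12, 10, 28, 28, 14]
t=2: [35, 35, 27, 26, 35, 36, 32]
t=3: [38, 38, 38, 38, 38, 38, 38]
t=4: [36, 36, 36, 36, 36, 36, 36]
t=5: [38, 38, 38, 38, 38, 38, 38]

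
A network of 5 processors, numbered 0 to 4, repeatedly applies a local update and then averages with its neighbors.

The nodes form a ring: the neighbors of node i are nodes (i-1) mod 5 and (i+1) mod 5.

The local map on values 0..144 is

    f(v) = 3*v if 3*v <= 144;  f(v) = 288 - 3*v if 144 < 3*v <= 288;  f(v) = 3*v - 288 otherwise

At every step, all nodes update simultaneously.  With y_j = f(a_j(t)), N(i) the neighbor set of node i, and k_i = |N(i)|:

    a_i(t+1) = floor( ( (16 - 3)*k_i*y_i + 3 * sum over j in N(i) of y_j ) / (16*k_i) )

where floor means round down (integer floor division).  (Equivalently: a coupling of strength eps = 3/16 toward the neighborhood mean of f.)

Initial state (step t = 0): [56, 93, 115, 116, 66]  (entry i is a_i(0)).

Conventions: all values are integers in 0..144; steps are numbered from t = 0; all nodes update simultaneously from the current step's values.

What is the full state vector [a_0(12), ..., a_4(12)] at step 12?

Simulating step by step:
t=0: [56, 93, 115, 116, 66]
t=1: [106, 23, 52, 62, 90]
t=2: [32, 71, 123, 96, 27]
t=3: [92, 77, 72, 15, 74]
t=4: [21, 54, 68, 49, 58]
t=5: [73, 116, 93, 133, 111]
t=6: [65, 56, 23, 95, 53]
t=7: [98, 112, 67, 21, 113]
t=8: [14, 47, 81, 64, 47]
t=9: [60, 122, 58, 95, 127]
t=10: [103, 84, 100, 21, 85]
t=11: [23, 32, 19, 55, 34]
t=12: [74, 89, 66, 114, 100]

Answer: [74, 89, 66, 114, 100]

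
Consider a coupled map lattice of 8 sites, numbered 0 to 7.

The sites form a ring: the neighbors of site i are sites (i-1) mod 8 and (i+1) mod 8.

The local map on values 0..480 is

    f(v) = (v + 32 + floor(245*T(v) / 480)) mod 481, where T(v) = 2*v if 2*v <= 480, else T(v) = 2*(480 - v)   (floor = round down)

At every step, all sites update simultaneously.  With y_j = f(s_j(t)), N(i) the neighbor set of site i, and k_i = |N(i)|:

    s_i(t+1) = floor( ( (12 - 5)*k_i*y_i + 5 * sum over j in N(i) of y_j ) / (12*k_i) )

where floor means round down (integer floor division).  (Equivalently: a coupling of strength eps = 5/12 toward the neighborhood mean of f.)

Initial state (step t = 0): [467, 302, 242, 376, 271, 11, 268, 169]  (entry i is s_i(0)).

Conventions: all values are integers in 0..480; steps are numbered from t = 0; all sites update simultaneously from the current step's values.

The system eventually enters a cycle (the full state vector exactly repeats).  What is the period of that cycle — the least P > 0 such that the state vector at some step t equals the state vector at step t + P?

Answer: 7
Key observation: The state at step 18, [33, 33, 33, 33, 33, 33, 33, 33], reappears at step 25 — and no state repeats earlier — so the cycle the system enters has period 7.

Derivation:
t=0: [467, 302, 242, 376, 271, 11, 268, 169]
t=1: [102, 33, 34, 33, 38, 46, 109, 231]
t=2: [162, 127, 99, 100, 109, 147, 176, 112]
t=3: [323, 291, 244, 237, 264, 325, 348, 305]
t=4: [34, 34, 33, 31, 33, 34, 33, 33]
t=5: [99, 99, 97, 95, 97, 99, 98, 98]
t=6: [231, 231, 227, 225, 227, 230, 230, 230]
t=7: [16, 15, 9, 6, 9, 13, 15, 15]
t=8: [63, 59, 51, 46, 50, 57, 61, 62]
t=9: [156, 149, 136, 128, 134, 145, 153, 157]
t=10: [344, 330, 308, 295, 304, 323, 339, 346]
t=11: [33, 33, 34, 34, 34, 33, 33, 33]
t=12: [98, 98, 99, 100, 99, 98, 98, 98]
t=13: [230, 230, 232, 233, 232, 230, 230, 230]
t=14: [15, 15, 18, 20, 18, 15, 15, 15]
t=15: [62, 63, 67, 70, 67, 63, 62, 62]
t=16: [157, 160, 166, 170, 166, 160, 157, 157]
t=17: [350, 356, 366, 371, 366, 356, 350, 349]
t=18: [33, 33, 33, 33, 33, 33, 33, 33]
t=19: [98, 98, 98, 98, 98, 98, 98, 98]
t=20: [230, 230, 230, 230, 230, 230, 230, 230]
t=21: [15, 15, 15, 15, 15, 15, 15, 15]
t=22: [62, 62, 62, 62, 62, 62, 62, 62]
t=23: [157, 157, 157, 157, 157, 157, 157, 157]
t=24: [349, 349, 349, 349, 349, 349, 349, 349]
t=25: [33, 33, 33, 33, 33, 33, 33, 33]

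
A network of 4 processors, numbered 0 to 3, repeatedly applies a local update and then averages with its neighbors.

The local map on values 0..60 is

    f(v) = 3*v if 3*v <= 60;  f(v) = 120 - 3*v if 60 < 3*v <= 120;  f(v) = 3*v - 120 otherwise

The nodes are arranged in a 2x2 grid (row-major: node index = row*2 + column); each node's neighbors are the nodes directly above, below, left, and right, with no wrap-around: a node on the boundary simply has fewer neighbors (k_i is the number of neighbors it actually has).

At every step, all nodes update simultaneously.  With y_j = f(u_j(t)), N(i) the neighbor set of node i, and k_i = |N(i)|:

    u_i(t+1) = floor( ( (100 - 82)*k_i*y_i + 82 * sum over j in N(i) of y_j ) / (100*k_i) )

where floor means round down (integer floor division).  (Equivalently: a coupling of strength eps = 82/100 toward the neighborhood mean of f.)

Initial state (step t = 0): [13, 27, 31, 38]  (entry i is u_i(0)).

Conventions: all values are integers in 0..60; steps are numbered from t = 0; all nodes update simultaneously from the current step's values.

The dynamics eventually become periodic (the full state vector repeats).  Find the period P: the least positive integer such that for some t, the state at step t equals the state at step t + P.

Simulating step by step:
t=0: [13, 27, 31, 38]
t=1: [34, 25, 23, 28]
t=2: [42, 30, 31, 45]
t=3: [24, 14, 13, 26]
t=4: [41, 44, 43, 40]
t=5: [9, 3, 2, 8]
t=6: [11, 22, 21, 10]
t=7: [51, 35, 36, 50]
t=8: [17, 28, 27, 16]
t=9: [39, 47, 47, 39]
t=10: [17, 6, 6, 17]
t=11: [23, 45, 45, 23]
t=12: [21, 44, 44, 21]
t=13: [20, 48, 48, 20]
t=14: [30, 53, 53, 30]
t=15: [37, 31, 31, 37]
t=16: [23, 12, 12, 23]
t=17: [38, 48, 48, 38]
t=18: [20, 9, 9, 20]
t=19: [32, 54, 54, 32]
t=20: [38, 27, 27, 38]
t=21: [33, 11, 11, 33]
t=22: [30, 23, 23, 30]
t=23: [47, 33, 33, 47]
t=24: [21, 21, 21, 21]
t=25: [57, 57, 57, 57]
t=26: [51, 51, 51, 51]
t=27: [33, 33, 33, 33]
t=28: [21, 21, 21, 21]

Answer: 4
Key observation: The state at step 24, [21, 21, 21, 21], reappears at step 28 — and no state repeats earlier — so the cycle the system enters has period 4.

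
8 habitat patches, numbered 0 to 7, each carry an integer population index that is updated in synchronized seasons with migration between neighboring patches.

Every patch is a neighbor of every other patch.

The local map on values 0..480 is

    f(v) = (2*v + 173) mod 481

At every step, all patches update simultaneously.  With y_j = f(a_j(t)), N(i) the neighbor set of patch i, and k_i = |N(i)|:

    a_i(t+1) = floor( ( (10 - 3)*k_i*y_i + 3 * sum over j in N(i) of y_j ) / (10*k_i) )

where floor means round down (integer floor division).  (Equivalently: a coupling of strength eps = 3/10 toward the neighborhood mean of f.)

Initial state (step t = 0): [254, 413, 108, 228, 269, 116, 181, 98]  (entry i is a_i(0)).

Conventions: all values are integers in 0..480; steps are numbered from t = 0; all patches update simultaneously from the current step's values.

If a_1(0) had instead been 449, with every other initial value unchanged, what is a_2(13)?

Simulating step by step:
t=0: [254, 449, 108, 228, 269, 116, 181, 98]
t=1: [213, 153, 337, 178, 232, 347, 117, 324]
t=2: [176, 413, 339, 130, 201, 352, 366, 322]
t=3: [120, 115, 334, 376, 153, 351, 370, 312]
t=4: [410, 403, 375, 430, 453, 397, 422, 346]
t=5: [68, 59, 338, 94, 124, 51, 84, 300]
t=6: [316, 305, 355, 351, 390, 294, 338, 305]
t=7: [334, 320, 386, 380, 432, 305, 363, 320]
t=8: [353, 335, 422, 414, 166, 315, 391, 335]
t=9: [348, 325, 123, 112, 103, 298, 398, 325]
t=10: [364, 334, 385, 370, 358, 299, 114, 334]
t=11: [410, 370, 437, 418, 402, 324, 397, 370]
t=12: [79, 343, 115, 90, 69, 282, 62, 343]
t=13: [333, 364, 380, 347, 320, 284, 311, 364]

Answer: a_2(13) = 380
Key observation: This trace re-runs the system from the modified initial state.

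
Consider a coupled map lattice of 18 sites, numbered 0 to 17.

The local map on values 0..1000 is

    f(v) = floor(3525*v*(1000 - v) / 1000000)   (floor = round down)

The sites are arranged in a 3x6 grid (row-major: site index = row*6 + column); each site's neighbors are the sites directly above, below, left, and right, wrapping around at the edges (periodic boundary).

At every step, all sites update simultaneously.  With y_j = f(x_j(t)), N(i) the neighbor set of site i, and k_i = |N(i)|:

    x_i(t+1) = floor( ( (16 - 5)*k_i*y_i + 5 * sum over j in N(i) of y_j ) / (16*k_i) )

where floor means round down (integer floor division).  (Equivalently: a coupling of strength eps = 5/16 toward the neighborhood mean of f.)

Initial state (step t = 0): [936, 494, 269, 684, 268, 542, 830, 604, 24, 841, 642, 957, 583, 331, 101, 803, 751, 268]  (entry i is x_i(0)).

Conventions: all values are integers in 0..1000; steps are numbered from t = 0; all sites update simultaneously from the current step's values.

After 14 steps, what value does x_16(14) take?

Answer: x_16(14) = 865

Derivation:
t=0: [936, 494, 269, 684, 268, 542, 830, 604, 24, 841, 642, 957, 583, 331, 101, 803, 751, 268]
t=1: [387, 803, 636, 711, 717, 737, 502, 754, 238, 496, 710, 324, 758, 762, 385, 555, 667, 673]
t=2: [790, 612, 776, 754, 719, 711, 832, 661, 688, 836, 744, 770, 688, 649, 804, 849, 778, 758]
t=3: [620, 793, 639, 625, 697, 698, 553, 767, 710, 529, 650, 626, 716, 780, 586, 489, 611, 656]
t=4: [797, 622, 792, 826, 762, 760, 833, 649, 746, 856, 807, 817, 734, 632, 823, 870, 827, 790]
t=5: [598, 785, 595, 508, 611, 622, 538, 770, 640, 464, 541, 539, 665, 784, 545, 426, 516, 585]
t=6: [823, 636, 830, 873, 846, 835, 846, 653, 810, 870, 872, 869, 787, 634, 844, 866, 872, 850]
t=7: [536, 766, 514, 405, 445, 475, 495, 754, 541, 409, 399, 415, 580, 770, 495, 409, 403, 454]
t=8: [856, 670, 857, 853, 865, 875, 858, 684, 856, 853, 848, 859, 844, 665, 858, 853, 851, 868]
t=9: [459, 723, 459, 438, 417, 395, 457, 712, 459, 442, 446, 423, 479, 729, 458, 441, 440, 411]
t=10: [859, 732, 861, 867, 857, 847, 861, 742, 862, 869, 867, 859, 861, 727, 860, 868, 866, 855]
t=11: [448, 648, 441, 408, 427, 447, 441, 637, 438, 403, 409, 427, 444, 653, 443, 405, 412, 434]
t=12: [865, 814, 861, 852, 860, 869, 863, 821, 861, 850, 853, 862, 863, 810, 861, 850, 854, 864]
t=13: [420, 514, 431, 441, 426, 406, 423, 505, 430, 445, 439, 418, 425, 520, 432, 445, 436, 415]
t=14: [859, 877, 865, 867, 861, 852, 861, 877, 865, 869, 866, 857, 861, 876, 865, 869, 865, 856]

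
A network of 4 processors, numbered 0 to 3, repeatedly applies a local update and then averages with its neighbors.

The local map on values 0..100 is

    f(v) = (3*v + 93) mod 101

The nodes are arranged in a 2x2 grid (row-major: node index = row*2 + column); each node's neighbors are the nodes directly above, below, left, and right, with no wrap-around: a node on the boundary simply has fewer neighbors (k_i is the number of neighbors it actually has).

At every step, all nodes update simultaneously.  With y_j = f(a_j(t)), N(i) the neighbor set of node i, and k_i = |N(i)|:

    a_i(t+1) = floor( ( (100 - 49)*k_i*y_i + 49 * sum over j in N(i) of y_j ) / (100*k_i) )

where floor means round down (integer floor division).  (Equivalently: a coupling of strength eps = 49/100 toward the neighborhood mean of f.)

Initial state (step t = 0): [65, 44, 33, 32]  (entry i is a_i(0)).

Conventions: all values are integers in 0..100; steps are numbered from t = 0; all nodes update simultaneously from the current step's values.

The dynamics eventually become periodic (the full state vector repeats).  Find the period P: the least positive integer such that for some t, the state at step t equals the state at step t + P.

Answer: 20
Key observation: The state at step 51, [77, 70, 70, 63], reappears at step 71 — and no state repeats earlier — so the cycle the system enters has period 20.

Derivation:
t=0: [65, 44, 33, 32]
t=1: [71, 54, 89, 72]
t=2: [28, 29, 31, 30]
t=3: [78, 79, 82, 82]
t=4: [27, 28, 33, 33]
t=5: [78, 78, 86, 87]
t=6: [29, 30, 42, 43]
t=7: [64, 66, 32, 34]
t=8: [85, 88, 88, 91]
t=9: [49, 54, 54, 58]
t=10: [45, 52, 52, 59]
t=11: [36, 47, 47, 57]
t=12: [66, 56, 56, 47]
t=13: [74, 59, 59, 45]
t=14: [39, 43, 43, 46]
t=15: [13, 19, 19, 24]
t=16: [39, 48, 48, 56]
t=17: [21, 34, 34, 47]
t=18: [74, 69, 69, 62]
t=19: [54, 71, 71, 87]
t=20: [28, 27, 27, 27]
t=21: [74, 73, 73, 73]
t=22: [10, 9, 9, 9]
t=23: [20, 19, 19, 19]
t=24: [50, 49, 49, 49]
t=25: [39, 38, 38, 38]
t=26: [6, 5, 5, 5]
t=27: [8, 7, 7, 7]
t=28: [14, 13, 13, 13]
t=29: [32, 31, 31, 31]
t=30: [86, 85, 85, 85]
t=31: [46, 45, 45, 45]
t=32: [27, 26, 26, 26]
t=33: [71, 70, 70, 70]
t=34: [1, 0, 0, 0]
t=35: [94, 93, 93, 93]
t=36: [70, 69, 69, 69]
t=37: [48, 73, 73, 98]
t=38: [22, 33, 33, 47]
t=39: [74, 68, 68, 60]
t=40: [52, 68, 68, 82]
t=41: [70, 68, 68, 64]
t=42: [46, 68, 68, 88]
t=43: [61, 68, 68, 74]
t=44: [84, 69, 69, 52]
t=45: [69, 71, 71, 71]
t=46: [51, 26, 26, 3]
t=47: [56, 46, 46, 34]
t=48: [44, 52, 52, 62]
t=49: [34, 48, 48, 62]
t=50: [65, 59, 59, 56]
t=51: [77, 70, 70, 63]
t=52: [10, 24, 24, 40]
t=53: [42, 40, 40, 36]
t=54: [14, 34, 34, 56]
t=55: [63, 70, 70, 76]
t=56: [40, 24, 24, 9]
t=57: [36, 39, 39, 41]
t=58: [54, 32, 32, 11]
t=59: [70, 63, 63, 55]
t=60: [39, 54, 54, 67]
t=61: [30, 51, 51, 72]
t=62: [63, 44, 44, 24]
t=63: [52, 47, 47, 43]
t=64: [39, 32, 32, 25]
t=65: [47, 63, 63, 77]
t=66: [55, 53, 53, 49]
t=67: [53, 48, 48, 43]
t=68: [42, 35, 35, 27]
t=69: [56, 71, 71, 84]
t=70: [31, 26, 26, 22]
t=71: [77, 70, 70, 63]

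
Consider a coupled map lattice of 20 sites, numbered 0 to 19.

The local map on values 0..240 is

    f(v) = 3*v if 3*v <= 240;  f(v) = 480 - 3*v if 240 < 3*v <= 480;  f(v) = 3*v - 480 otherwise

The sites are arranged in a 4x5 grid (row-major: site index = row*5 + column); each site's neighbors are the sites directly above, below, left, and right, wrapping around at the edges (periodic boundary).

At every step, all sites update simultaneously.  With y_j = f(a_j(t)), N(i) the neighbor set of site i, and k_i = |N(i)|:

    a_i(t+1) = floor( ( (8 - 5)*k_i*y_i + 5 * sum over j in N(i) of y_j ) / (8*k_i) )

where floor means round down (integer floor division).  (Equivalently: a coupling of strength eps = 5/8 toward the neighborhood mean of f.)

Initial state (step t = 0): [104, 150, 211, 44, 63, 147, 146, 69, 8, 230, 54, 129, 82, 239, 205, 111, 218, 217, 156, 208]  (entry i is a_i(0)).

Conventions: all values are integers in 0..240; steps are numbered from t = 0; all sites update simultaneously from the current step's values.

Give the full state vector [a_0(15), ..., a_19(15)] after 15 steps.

Answer: [111, 126, 199, 178, 131, 111, 150, 203, 188, 134, 156, 195, 201, 110, 81, 152, 189, 180, 91, 88]

Derivation:
t=0: [104, 150, 211, 44, 63, 147, 146, 69, 8, 230, 54, 129, 82, 239, 205, 111, 218, 217, 156, 208]
t=1: [126, 95, 141, 108, 173, 105, 73, 148, 131, 139, 125, 130, 198, 152, 168, 156, 134, 153, 111, 129]
t=2: [102, 144, 85, 110, 79, 138, 158, 88, 76, 72, 84, 114, 69, 67, 53, 63, 78, 69, 101, 69]
t=3: [149, 117, 181, 191, 205, 122, 75, 185, 207, 188, 171, 157, 196, 195, 192, 202, 178, 209, 185, 196]
t=4: [91, 106, 93, 99, 100, 101, 135, 112, 108, 107, 66, 69, 93, 105, 87, 82, 84, 102, 98, 108]
t=5: [195, 171, 178, 181, 177, 166, 135, 152, 160, 174, 205, 187, 183, 180, 188, 211, 206, 192, 175, 186]
t=6: [79, 70, 54, 47, 64, 62, 52, 39, 29, 39, 103, 95, 66, 53, 80, 128, 108, 83, 63, 81]
t=7: [195, 189, 169, 151, 186, 176, 169, 138, 116, 154, 176, 179, 183, 171, 196, 161, 172, 196, 190, 200]
t=8: [73, 63, 55, 61, 71, 48, 50, 64, 72, 63, 51, 49, 67, 74, 74, 49, 53, 75, 78, 88]
t=9: [190, 179, 185, 198, 205, 165, 161, 186, 203, 195, 160, 158, 198, 219, 205, 171, 170, 202, 219, 208]
t=10: [71, 52, 86, 123, 121, 36, 25, 79, 122, 104, 29, 25, 103, 153, 117, 53, 45, 109, 154, 129]
t=11: [164, 159, 185, 115, 135, 125, 118, 179, 126, 136, 106, 101, 140, 75, 106, 142, 135, 142, 65, 100]
t=12: [41, 46, 67, 120, 90, 97, 100, 78, 114, 96, 138, 132, 102, 165, 160, 87, 73, 83, 165, 143]
t=13: [164, 164, 188, 133, 154, 158, 168, 196, 139, 155, 101, 131, 153, 56, 50, 153, 187, 181, 70, 88]
t=14: [13, 35, 72, 88, 57, 37, 42, 70, 81, 42, 107, 79, 74, 132, 146, 83, 58, 85, 161, 143]
t=15: [111, 126, 199, 178, 131, 111, 150, 203, 188, 134, 156, 195, 201, 110, 81, 152, 189, 180, 91, 88]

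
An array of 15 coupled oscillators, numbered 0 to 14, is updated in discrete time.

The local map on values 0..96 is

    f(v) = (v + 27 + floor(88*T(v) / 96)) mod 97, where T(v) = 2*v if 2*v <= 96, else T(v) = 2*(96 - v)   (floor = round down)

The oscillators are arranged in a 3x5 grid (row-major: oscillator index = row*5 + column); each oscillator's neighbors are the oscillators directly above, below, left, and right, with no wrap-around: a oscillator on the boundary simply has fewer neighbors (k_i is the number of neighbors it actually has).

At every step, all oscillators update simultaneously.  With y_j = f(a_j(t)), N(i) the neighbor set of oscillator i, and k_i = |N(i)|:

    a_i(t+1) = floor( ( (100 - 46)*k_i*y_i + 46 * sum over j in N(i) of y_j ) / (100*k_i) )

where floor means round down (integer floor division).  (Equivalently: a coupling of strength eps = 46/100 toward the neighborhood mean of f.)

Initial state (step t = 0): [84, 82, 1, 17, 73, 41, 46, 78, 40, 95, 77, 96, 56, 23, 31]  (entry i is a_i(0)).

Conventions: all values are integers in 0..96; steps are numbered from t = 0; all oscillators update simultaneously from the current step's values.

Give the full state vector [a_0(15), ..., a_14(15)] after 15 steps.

Simulating step by step:
t=0: [84, 82, 1, 17, 73, 41, 46, 78, 40, 95, 77, 96, 56, 23, 31]
t=1: [38, 39, 39, 58, 47, 45, 49, 44, 50, 30, 38, 38, 56, 67, 36]
t=2: [42, 43, 44, 56, 50, 52, 56, 55, 54, 32, 41, 44, 53, 50, 32]
t=3: [52, 52, 55, 59, 52, 57, 57, 59, 56, 33, 51, 54, 60, 56, 30]
t=4: [61, 61, 59, 57, 51, 59, 58, 57, 54, 33, 61, 60, 57, 51, 26]
t=5: [55, 55, 56, 58, 52, 55, 56, 58, 56, 31, 55, 56, 58, 52, 21]
t=6: [60, 59, 58, 58, 50, 59, 59, 57, 54, 40, 59, 58, 58, 64, 64]
t=7: [56, 56, 57, 58, 57, 56, 56, 57, 57, 50, 56, 56, 56, 54, 49]
t=8: [59, 58, 58, 57, 59, 59, 58, 58, 58, 62, 59, 59, 59, 60, 63]
t=9: [56, 56, 57, 57, 56, 56, 56, 56, 56, 54, 56, 56, 56, 55, 53]
t=10: [59, 58, 58, 58, 59, 59, 59, 58, 59, 60, 59, 59, 59, 59, 60]
t=11: [56, 56, 57, 56, 56, 56, 56, 56, 56, 56, 56, 56, 56, 56, 56]
t=12: [59, 58, 58, 58, 59, 59, 59, 58, 59, 59, 59, 59, 59, 59, 59]
t=13: [56, 56, 57, 56, 56, 56, 56, 56, 56, 56, 56, 56, 56, 56, 56]
t=14: [59, 58, 58, 58, 59, 59, 59, 58, 59, 59, 59, 59, 59, 59, 59]
t=15: [56, 56, 57, 56, 56, 56, 56, 56, 56, 56, 56, 56, 56, 56, 56]

Answer: [56, 56, 57, 56, 56, 56, 56, 56, 56, 56, 56, 56, 56, 56, 56]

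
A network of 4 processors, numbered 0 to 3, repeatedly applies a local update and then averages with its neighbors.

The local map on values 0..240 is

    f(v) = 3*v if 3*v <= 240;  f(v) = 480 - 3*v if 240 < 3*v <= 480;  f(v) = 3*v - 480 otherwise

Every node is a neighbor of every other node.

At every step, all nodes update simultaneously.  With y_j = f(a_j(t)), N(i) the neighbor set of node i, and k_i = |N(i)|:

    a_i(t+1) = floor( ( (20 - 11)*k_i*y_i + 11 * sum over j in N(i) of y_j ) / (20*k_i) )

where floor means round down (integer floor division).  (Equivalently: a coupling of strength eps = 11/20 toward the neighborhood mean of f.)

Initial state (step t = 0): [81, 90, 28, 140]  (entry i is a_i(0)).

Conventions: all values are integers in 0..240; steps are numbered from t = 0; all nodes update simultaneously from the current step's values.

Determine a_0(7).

Answer: a_0(7) = 165

Derivation:
t=0: [81, 90, 28, 140]
t=1: [171, 164, 130, 124]
t=2: [53, 47, 68, 73]
t=3: [174, 170, 186, 190]
t=4: [55, 52, 64, 68]
t=5: [175, 173, 182, 185]
t=6: [53, 51, 58, 61]
t=7: [165, 163, 169, 171]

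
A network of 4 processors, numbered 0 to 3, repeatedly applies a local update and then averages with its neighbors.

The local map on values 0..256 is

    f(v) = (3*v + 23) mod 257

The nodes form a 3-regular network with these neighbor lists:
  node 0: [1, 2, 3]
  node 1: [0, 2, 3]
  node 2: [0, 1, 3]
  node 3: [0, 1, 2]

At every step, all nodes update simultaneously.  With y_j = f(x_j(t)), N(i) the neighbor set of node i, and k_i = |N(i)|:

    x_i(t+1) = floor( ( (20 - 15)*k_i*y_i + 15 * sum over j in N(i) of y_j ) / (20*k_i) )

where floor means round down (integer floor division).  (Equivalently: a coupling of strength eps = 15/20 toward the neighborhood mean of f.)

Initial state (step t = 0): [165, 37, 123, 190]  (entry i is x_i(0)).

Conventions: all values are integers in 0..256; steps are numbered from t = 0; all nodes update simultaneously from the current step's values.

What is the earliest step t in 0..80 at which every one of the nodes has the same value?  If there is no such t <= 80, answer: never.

Simulating step by step:
t=0: [165, 37, 123, 190]  (not all equal)
t=1: [88, 88, 88, 88]  (all equal)

Answer: 1
Key observation: Synchronization is absorbing here: once all nodes are equal they stay equal, and step 1 is the first all-equal step.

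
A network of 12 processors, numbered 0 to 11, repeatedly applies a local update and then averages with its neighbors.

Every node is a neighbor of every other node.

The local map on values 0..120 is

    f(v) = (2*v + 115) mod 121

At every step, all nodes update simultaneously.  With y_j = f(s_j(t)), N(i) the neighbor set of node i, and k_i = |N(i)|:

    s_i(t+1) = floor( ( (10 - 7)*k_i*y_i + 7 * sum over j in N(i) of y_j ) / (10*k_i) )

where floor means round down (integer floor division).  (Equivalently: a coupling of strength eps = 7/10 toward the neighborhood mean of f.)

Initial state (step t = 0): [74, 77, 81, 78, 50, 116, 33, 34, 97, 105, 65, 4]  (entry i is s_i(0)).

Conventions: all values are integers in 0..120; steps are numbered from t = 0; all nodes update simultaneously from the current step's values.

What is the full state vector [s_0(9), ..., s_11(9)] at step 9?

Answer: [29, 29, 29, 29, 29, 29, 29, 29, 29, 29, 29, 29]

Derivation:
t=0: [74, 77, 81, 78, 50, 116, 33, 34, 97, 105, 65, 4]
t=1: [42, 43, 45, 44, 59, 62, 51, 52, 53, 57, 38, 37]
t=2: [88, 88, 89, 89, 96, 97, 92, 92, 93, 95, 86, 85]
t=3: [53, 53, 53, 53, 57, 57, 55, 55, 55, 56, 52, 51]
t=4: [101, 101, 101, 101, 103, 103, 102, 102, 102, 103, 101, 100]
t=5: [76, 76, 76, 76, 76, 76, 76, 76, 76, 76, 76, 75]
t=6: [24, 24, 24, 24, 24, 24, 24, 24, 24, 24, 24, 24]
t=7: [42, 42, 42, 42, 42, 42, 42, 42, 42, 42, 42, 42]
t=8: [78, 78, 78, 78, 78, 78, 78, 78, 78, 78, 78, 78]
t=9: [29, 29, 29, 29, 29, 29, 29, 29, 29, 29, 29, 29]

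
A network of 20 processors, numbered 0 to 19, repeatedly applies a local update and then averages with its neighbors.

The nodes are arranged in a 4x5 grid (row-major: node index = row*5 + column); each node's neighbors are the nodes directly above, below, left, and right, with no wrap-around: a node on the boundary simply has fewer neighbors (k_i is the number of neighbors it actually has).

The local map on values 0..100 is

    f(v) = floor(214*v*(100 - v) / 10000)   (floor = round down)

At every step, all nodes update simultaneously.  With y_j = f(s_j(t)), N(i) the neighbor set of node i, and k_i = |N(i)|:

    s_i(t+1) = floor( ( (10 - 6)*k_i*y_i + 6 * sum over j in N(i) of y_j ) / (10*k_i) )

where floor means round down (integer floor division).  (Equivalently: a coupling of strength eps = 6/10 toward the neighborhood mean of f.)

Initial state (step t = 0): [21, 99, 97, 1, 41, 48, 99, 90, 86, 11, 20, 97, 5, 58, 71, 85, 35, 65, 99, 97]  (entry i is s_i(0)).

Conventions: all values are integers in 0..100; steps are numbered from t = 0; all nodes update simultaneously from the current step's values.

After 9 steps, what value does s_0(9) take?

Simulating step by step:
t=0: [21, 99, 97, 1, 41, 48, 99, 90, 86, 11, 20, 97, 5, 58, 71, 85, 35, 65, 99, 97]
t=1: [30, 9, 7, 17, 27, 35, 12, 14, 23, 32, 30, 16, 22, 32, 33, 35, 35, 31, 22, 16]
t=2: [37, 22, 19, 30, 39, 41, 26, 26, 36, 43, 42, 33, 36, 41, 42, 46, 43, 42, 38, 36]
t=3: [45, 38, 37, 43, 48, 48, 42, 42, 47, 51, 51, 47, 48, 50, 51, 52, 51, 51, 50, 50]
t=4: [51, 50, 50, 51, 52, 52, 52, 51, 52, 53, 53, 52, 52, 53, 53, 53, 53, 53, 53, 53]
t=5: [53, 53, 53, 53, 53, 53, 53, 53, 53, 53, 53, 53, 53, 53, 53, 53, 53, 53, 53, 53]
t=6: [53, 53, 53, 53, 53, 53, 53, 53, 53, 53, 53, 53, 53, 53, 53, 53, 53, 53, 53, 53]
t=7: [53, 53, 53, 53, 53, 53, 53, 53, 53, 53, 53, 53, 53, 53, 53, 53, 53, 53, 53, 53]
t=8: [53, 53, 53, 53, 53, 53, 53, 53, 53, 53, 53, 53, 53, 53, 53, 53, 53, 53, 53, 53]
t=9: [53, 53, 53, 53, 53, 53, 53, 53, 53, 53, 53, 53, 53, 53, 53, 53, 53, 53, 53, 53]

Answer: s_0(9) = 53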